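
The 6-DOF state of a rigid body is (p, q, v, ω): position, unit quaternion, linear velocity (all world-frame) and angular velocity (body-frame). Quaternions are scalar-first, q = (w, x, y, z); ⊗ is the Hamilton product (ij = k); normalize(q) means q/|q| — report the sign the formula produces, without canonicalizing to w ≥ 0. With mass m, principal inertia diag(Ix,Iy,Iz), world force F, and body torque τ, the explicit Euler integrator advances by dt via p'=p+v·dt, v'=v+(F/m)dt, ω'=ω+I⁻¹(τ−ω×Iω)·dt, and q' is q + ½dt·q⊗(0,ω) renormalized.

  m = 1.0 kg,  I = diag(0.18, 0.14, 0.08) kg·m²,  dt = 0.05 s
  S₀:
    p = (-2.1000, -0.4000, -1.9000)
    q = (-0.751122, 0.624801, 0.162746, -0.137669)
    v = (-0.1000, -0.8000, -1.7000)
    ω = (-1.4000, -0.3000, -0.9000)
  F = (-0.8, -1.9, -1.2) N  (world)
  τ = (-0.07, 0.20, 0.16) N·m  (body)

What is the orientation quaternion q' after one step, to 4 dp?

2q̇ = q⊗(0,ω) = (0.7996431, 0.8637987, 0.9803941, 0.7164139)
q' = normalize(q + ½dt·q⊗(0,ω)) = (-0.7305, 0.6458, 0.1871, -0.1197)

q' = (-0.7305, 0.6458, 0.1871, -0.1197)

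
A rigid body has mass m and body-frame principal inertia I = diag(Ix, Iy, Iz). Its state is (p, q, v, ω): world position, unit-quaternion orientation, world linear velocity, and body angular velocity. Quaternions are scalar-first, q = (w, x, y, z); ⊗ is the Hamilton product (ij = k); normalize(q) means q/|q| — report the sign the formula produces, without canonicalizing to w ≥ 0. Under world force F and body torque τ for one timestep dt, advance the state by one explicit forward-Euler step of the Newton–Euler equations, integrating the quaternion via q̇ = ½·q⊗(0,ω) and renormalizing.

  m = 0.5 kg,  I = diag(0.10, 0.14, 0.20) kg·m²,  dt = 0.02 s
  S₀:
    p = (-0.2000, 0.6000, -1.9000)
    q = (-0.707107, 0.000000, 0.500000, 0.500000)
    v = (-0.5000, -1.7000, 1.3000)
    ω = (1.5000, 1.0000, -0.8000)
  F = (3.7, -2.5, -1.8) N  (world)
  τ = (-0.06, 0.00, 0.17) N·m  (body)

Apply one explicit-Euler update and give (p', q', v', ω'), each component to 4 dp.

p' = (-0.2100, 0.5660, -1.8740)
q' = (-0.7080, -0.0196, 0.5003, 0.4981)
v' = (-0.3520, -1.8000, 1.2280)
ω' = (1.4976, 0.9829, -0.7890)

linear accel F/m = (7.4000, -5.0000, -3.6000)
p + v·dt = (-0.2100, 0.5660, -1.8740)
new velocity v' = (-0.3520, -1.8000, 1.2280)
precession coupling ω×(Iω) = (-0.0480, 0.1200, 0.0600)
angular accel α = (-0.1200, -0.8571, 0.5500)
new body rate ω' = (1.4976, 0.9829, -0.7890)
2q̇ = q⊗(0,ω) = (-0.1000000, -1.9606605, 0.0428930, -0.1843144)
q + ½dt·q⊗(0,ω), renormalized = (-0.7080, -0.0196, 0.5003, 0.4981)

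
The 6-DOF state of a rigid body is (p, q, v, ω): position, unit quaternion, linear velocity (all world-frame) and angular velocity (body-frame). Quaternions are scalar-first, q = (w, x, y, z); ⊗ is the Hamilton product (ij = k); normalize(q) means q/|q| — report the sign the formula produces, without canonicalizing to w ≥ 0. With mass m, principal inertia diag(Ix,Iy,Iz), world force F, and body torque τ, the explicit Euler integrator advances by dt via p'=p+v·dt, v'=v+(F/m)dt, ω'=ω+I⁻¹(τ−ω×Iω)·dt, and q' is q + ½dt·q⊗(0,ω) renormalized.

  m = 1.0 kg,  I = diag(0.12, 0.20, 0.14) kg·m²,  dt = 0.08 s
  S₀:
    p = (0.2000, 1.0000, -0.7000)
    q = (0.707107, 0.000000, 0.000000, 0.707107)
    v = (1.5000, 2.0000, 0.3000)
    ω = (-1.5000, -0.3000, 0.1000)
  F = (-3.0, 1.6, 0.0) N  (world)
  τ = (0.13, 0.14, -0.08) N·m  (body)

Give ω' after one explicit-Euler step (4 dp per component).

ω×(Iω) gyroscopic = (0.0018, 0.0030, 0.0360)
α = I⁻¹(τ − ω×Iω) = (1.0683, 0.6850, -0.8286)
ω + α·dt = (-1.4145, -0.2452, 0.0337)

ω' = (-1.4145, -0.2452, 0.0337)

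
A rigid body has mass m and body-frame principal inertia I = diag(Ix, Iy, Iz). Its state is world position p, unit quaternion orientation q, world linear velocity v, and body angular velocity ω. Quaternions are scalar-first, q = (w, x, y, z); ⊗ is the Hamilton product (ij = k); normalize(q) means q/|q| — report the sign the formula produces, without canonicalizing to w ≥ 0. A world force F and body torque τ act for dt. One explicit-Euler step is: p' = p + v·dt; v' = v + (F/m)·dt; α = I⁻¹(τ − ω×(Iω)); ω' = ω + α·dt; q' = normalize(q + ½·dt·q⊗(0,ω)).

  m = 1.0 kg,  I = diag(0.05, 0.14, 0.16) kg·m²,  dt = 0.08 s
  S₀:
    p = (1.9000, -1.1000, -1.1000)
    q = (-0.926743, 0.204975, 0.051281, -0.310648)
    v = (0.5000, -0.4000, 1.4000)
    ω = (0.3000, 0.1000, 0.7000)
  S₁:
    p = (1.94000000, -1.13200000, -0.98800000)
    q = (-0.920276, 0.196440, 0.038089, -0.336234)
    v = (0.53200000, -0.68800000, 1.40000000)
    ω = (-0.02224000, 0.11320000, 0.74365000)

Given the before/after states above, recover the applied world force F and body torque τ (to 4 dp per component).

F = (0.4000, -3.6000, 0.0000)
τ = (-0.2000, 0.0000, 0.0900)

Δω = ω₁−ω₀ = (-0.32224000, 0.01320000, 0.04365000)
gyro term ω₀×Iω₀ = (0.0014, -0.0231, 0.0027)
I·α + gyro = (-0.2000, 0.0000, 0.0900)
Δv = v₁−v₀ = (0.03200000, -0.28800000, 0.00000000)
F = m·Δv/dt = (0.4000, -3.6000, 0.0000)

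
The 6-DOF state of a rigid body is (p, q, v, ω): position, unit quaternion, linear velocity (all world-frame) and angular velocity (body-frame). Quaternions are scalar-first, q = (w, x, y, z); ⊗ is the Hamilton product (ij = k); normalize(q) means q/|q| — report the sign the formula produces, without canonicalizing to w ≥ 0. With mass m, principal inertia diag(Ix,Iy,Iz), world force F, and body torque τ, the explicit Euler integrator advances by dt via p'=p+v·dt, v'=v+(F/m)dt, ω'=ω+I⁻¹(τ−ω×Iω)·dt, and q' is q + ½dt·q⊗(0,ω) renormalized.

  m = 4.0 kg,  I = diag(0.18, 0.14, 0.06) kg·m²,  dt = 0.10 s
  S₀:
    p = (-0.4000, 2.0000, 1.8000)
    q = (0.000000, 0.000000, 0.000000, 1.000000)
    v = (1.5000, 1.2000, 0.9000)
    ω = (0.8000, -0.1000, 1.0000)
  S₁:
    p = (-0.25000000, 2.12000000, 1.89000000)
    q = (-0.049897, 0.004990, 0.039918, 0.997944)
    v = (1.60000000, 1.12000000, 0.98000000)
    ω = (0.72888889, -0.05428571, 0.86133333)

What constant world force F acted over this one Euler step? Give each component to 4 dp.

Δv = v₁−v₀ = (0.10000000, -0.08000000, 0.08000000)
F = m·Δv/dt = (4.0000, -3.2000, 3.2000)

F = (4.0000, -3.2000, 3.2000)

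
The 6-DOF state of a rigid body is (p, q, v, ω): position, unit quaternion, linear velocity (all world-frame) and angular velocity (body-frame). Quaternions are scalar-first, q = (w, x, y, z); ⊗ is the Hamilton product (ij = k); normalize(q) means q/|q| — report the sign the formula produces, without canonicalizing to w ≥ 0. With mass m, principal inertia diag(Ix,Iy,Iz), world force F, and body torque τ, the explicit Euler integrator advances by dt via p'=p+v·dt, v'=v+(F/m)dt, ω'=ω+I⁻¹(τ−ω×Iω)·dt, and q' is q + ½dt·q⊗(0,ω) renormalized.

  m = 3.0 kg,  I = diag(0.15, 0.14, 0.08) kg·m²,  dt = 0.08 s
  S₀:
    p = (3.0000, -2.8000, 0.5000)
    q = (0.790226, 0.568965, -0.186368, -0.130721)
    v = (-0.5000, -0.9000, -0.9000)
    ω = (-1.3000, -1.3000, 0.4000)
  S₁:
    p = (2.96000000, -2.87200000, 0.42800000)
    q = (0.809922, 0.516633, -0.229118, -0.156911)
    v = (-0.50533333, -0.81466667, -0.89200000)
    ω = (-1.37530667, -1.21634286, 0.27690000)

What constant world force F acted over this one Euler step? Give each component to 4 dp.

velocity change Δv = (-0.00533333, 0.08533333, 0.00800000)
F = m·Δv/dt = (-0.2000, 3.2000, 0.3000)

F = (-0.2000, 3.2000, 0.3000)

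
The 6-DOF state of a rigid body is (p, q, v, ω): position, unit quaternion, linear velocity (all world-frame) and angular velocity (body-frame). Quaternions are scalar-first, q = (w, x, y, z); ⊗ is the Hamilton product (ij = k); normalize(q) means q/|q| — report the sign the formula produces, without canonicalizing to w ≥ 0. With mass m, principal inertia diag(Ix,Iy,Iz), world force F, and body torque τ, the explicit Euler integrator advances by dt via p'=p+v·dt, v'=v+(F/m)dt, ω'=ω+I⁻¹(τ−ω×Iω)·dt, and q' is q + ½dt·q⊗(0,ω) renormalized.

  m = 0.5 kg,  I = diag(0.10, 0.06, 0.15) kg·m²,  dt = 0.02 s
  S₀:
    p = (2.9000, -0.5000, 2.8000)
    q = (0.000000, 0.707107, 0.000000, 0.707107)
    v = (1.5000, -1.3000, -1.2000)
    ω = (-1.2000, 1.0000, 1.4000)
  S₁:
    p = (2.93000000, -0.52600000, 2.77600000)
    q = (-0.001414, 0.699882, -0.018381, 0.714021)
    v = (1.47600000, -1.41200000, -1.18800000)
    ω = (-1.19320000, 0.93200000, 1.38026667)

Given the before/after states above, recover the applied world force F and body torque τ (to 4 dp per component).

Δv = v₁−v₀ = (-0.02400000, -0.11200000, 0.01200000)
F = m·Δv/dt = (-0.6000, -2.8000, 0.3000)
Δω = ω₁−ω₀ = (0.00680000, -0.06800000, -0.01973333)
τ = I·(Δω/dt) + ω₀×(Iω₀) = (0.1600, -0.1200, -0.1000)

F = (-0.6000, -2.8000, 0.3000)
τ = (0.1600, -0.1200, -0.1000)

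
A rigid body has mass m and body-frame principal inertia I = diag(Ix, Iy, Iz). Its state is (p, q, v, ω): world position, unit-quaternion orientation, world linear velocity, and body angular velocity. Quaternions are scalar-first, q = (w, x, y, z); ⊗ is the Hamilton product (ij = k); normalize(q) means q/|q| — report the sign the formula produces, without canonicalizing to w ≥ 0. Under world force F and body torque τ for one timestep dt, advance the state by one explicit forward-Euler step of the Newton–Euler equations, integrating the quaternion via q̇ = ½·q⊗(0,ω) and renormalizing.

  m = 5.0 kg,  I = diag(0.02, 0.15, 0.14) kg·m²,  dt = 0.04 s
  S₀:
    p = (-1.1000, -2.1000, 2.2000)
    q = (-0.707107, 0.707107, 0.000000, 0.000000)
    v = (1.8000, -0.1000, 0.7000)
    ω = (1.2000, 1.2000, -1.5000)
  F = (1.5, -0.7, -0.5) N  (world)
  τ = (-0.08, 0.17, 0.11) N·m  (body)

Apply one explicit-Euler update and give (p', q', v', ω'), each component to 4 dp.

p' = (-1.0280, -2.1040, 2.2280)
q' = (-0.7233, 0.6894, 0.0042, 0.0381)
v' = (1.8120, -0.1056, 0.6960)
ω' = (1.0040, 1.1877, -1.5221)

p' = p + v·dt = (-1.0280, -2.1040, 2.2280)
new velocity v' = (1.8120, -0.1056, 0.6960)
precession coupling ω×(Iω) = (0.0180, 0.2160, 0.1872)
(τ − ω×Iω)/I = (-4.9000, -0.3067, -0.5514)
ω' = ω + α·dt = (1.0040, 1.1877, -1.5221)
2q̇ = q⊗(0,ω) = (-0.8485284, -0.8485284, 0.2121321, 1.9091889)
q' = normalize(q + ½dt·q⊗(0,ω)) = (-0.7233, 0.6894, 0.0042, 0.0381)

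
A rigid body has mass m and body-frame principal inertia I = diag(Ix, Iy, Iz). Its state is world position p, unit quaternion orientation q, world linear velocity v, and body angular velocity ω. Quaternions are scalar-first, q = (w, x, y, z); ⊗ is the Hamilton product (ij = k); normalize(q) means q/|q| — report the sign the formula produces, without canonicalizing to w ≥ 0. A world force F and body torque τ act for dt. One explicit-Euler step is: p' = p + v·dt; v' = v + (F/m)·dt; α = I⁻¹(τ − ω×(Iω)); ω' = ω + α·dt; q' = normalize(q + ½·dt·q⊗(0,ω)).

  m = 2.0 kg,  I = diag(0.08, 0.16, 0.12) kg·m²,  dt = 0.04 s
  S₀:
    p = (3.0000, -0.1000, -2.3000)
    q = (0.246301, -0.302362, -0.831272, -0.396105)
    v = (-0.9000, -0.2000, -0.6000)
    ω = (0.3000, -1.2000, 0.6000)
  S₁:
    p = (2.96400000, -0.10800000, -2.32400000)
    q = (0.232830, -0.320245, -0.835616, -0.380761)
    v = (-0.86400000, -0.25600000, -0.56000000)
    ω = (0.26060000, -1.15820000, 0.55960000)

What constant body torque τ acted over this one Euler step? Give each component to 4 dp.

rate change Δω = (-0.03940000, 0.04180000, -0.04040000)
τ = I·(Δω/dt) + ω₀×(Iω₀) = (-0.0500, 0.1600, -0.1500)

τ = (-0.0500, 0.1600, -0.1500)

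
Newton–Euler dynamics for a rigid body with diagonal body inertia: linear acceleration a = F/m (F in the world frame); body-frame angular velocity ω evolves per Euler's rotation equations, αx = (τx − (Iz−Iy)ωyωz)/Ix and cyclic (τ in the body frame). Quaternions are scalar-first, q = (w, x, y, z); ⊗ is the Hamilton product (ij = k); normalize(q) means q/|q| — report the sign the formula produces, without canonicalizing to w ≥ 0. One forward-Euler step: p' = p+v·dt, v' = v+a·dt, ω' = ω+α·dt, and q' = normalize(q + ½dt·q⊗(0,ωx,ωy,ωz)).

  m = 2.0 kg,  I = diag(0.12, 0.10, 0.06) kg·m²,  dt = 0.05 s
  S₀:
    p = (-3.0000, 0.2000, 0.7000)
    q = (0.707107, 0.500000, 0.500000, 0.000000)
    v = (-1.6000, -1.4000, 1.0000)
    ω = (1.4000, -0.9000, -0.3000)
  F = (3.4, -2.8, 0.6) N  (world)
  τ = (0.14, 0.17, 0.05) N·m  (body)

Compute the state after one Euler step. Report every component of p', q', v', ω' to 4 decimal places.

new position p' = (-3.0800, 0.1300, 0.7500)
new velocity v' = (-1.5150, -1.4700, 1.0150)
ω×(Iω) gyroscopic = (-0.0108, -0.0252, 0.0252)
α = I⁻¹(τ − ω×Iω) = (1.2567, 1.9520, 0.4133)
ω' = ω + α·dt = (1.4628, -0.8024, -0.2793)
2q̇ = q⊗(0,ω) = (-0.2500000, 0.8399498, -0.4863963, -1.3621321)
q + ½dt·q⊗(0,ω), renormalized = (0.7002, 0.5205, 0.4874, -0.0340)

p' = (-3.0800, 0.1300, 0.7500)
q' = (0.7002, 0.5205, 0.4874, -0.0340)
v' = (-1.5150, -1.4700, 1.0150)
ω' = (1.4628, -0.8024, -0.2793)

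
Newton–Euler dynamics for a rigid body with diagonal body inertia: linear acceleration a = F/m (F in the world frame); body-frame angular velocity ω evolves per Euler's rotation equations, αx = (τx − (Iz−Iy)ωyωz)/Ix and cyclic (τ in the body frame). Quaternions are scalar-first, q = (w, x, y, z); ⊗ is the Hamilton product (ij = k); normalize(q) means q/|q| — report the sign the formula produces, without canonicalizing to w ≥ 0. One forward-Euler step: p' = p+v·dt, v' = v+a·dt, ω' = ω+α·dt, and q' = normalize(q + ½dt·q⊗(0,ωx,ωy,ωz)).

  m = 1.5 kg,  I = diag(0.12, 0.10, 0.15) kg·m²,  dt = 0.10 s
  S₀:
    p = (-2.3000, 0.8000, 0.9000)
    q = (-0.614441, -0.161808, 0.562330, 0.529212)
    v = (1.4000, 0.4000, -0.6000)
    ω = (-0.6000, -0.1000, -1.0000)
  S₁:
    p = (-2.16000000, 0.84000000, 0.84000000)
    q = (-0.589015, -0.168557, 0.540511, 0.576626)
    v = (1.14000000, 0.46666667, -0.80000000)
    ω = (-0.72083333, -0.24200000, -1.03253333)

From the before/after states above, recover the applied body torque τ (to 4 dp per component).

τ = (-0.1400, -0.1600, -0.0500)

rate change Δω = (-0.12083333, -0.14200000, -0.03253333)
ω₀×(Iω₀) = (0.0050, -0.0180, -0.0012)
applied torque τ = (-0.1400, -0.1600, -0.0500)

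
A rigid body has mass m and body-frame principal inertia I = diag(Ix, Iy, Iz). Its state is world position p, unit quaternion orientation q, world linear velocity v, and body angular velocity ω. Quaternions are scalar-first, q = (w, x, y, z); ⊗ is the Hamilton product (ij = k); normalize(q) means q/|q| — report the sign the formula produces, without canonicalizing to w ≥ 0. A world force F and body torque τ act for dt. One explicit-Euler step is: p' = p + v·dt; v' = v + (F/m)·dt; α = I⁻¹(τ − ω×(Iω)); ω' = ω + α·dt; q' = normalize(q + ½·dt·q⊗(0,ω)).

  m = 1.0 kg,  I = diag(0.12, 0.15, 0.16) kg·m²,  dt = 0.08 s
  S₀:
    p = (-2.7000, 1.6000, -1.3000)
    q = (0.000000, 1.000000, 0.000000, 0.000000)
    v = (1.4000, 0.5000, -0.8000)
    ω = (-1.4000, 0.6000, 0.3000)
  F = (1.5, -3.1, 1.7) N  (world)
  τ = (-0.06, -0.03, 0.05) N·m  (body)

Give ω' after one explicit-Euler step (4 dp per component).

gyro term ω×Iω = (0.0018, 0.0168, -0.0252)
(τ − ω×Iω)/I = (-0.5150, -0.3120, 0.4700)
ω + α·dt = (-1.4412, 0.5750, 0.3376)

ω' = (-1.4412, 0.5750, 0.3376)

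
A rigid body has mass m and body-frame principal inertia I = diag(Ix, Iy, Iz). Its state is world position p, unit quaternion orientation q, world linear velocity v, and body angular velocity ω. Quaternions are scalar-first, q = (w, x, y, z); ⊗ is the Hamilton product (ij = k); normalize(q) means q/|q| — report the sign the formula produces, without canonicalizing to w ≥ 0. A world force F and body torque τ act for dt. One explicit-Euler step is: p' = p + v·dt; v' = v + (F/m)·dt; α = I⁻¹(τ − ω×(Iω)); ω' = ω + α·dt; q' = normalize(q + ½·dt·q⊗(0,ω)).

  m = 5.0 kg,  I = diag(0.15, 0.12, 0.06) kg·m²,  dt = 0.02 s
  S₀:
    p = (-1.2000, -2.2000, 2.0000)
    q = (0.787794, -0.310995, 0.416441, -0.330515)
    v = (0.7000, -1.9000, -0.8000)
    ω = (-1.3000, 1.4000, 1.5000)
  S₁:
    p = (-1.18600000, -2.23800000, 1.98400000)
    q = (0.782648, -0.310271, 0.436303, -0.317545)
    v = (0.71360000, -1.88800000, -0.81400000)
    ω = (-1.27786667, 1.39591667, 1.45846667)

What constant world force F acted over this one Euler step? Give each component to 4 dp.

v₁ − v₀ = (0.01360000, 0.01200000, -0.01400000)
m·(v₁−v₀)/dt = (3.4000, 3.0000, -3.5000)

F = (3.4000, 3.0000, -3.5000)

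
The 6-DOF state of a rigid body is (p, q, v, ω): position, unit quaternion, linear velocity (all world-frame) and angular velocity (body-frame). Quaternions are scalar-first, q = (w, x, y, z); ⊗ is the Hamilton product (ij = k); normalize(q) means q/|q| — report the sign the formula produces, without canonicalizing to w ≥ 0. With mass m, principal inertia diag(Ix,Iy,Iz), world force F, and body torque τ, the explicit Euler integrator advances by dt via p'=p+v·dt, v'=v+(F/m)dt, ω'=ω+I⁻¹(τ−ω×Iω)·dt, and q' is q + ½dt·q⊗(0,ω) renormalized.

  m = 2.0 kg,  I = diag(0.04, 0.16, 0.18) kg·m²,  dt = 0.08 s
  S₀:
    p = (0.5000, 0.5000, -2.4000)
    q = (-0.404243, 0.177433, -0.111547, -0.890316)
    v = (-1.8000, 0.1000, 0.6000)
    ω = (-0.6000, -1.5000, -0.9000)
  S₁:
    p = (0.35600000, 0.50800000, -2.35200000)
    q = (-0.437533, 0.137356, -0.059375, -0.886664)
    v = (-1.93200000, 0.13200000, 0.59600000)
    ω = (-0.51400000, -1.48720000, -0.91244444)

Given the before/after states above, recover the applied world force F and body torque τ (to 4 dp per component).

F = (-3.3000, 0.8000, -0.1000)
τ = (0.0700, -0.0500, 0.0800)

v₁ − v₀ = (-0.13200000, 0.03200000, -0.00400000)
F = m·Δv/dt = (-3.3000, 0.8000, -0.1000)
ω₁ − ω₀ = (0.08600000, 0.01280000, -0.01244444)
gyro term ω₀×Iω₀ = (0.0270, -0.0756, 0.1080)
applied torque τ = (0.0700, -0.0500, 0.0800)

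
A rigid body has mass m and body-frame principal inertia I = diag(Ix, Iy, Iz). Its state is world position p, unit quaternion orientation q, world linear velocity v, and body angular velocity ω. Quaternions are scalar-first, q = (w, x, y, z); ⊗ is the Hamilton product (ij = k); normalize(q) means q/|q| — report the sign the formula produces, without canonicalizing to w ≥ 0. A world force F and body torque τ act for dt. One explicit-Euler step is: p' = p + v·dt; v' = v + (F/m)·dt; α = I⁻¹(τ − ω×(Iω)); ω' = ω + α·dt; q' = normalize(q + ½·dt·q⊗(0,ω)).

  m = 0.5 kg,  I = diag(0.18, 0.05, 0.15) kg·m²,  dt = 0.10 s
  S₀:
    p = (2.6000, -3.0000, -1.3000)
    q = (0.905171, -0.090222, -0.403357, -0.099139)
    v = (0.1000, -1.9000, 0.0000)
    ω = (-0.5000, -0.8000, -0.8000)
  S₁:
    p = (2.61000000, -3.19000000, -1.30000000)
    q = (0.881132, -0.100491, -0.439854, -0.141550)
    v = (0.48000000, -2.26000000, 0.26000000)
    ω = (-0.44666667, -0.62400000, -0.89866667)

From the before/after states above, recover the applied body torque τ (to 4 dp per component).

τ = (0.1600, 0.1000, -0.2000)

ω₁ − ω₀ = (0.05333333, 0.17600000, -0.09866667)
τ = I·(Δω/dt) + ω₀×(Iω₀) = (0.1600, 0.1000, -0.2000)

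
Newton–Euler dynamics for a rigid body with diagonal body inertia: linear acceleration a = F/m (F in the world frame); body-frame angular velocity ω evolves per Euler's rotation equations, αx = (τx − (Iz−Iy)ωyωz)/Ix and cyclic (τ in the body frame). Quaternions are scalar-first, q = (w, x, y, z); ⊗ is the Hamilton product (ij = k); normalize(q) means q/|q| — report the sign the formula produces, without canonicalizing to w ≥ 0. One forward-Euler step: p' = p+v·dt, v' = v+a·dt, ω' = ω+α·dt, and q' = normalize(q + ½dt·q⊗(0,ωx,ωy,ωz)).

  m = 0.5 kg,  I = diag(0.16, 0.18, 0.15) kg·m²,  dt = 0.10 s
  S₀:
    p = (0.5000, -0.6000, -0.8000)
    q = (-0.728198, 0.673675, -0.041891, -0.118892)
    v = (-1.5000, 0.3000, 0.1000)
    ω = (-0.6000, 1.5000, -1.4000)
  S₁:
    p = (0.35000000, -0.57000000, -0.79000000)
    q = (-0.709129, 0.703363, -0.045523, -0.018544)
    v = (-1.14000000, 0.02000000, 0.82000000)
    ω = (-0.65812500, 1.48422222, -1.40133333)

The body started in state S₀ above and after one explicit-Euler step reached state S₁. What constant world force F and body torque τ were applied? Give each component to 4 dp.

F = (1.8000, -1.4000, 3.6000)
τ = (-0.0300, -0.0200, -0.0200)

Δv = v₁−v₀ = (0.36000000, -0.28000000, 0.72000000)
F = m·Δv/dt = (1.8000, -1.4000, 3.6000)
rate change Δω = (-0.05812500, -0.01577778, -0.00133333)
gyro term ω₀×Iω₀ = (0.0630, 0.0084, -0.0180)
τ = I·(Δω/dt) + ω₀×(Iω₀) = (-0.0300, -0.0200, -0.0200)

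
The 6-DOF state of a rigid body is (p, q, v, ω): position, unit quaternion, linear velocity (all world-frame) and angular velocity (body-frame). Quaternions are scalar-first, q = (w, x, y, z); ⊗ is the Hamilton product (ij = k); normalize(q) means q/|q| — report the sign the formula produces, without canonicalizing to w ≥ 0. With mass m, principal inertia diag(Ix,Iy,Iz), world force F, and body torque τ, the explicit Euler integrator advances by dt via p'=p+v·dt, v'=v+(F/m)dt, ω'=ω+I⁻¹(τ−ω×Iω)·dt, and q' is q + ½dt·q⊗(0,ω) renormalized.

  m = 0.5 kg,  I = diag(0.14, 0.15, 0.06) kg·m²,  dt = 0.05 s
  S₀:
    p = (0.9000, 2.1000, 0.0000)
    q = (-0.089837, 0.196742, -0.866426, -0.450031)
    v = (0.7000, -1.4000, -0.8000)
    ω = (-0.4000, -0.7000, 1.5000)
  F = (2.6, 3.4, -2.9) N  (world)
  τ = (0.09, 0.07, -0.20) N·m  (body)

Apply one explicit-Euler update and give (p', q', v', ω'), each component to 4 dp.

p' = p + v·dt = (0.9350, 2.0300, -0.0400)
v + (F/m)dt = (0.9600, -1.0600, -1.0900)
ω×(Iω) gyroscopic = (0.0945, -0.0480, 0.0028)
angular accel α = (-0.0321, 0.7867, -3.3800)
new body rate ω' = (-0.4016, -0.6607, 1.3310)
2q̇ = q⊗(0,ω) = (0.1472451, -1.5787259, -0.0522147, -0.6190453)
q' = normalize(q + ½dt·q⊗(0,ω)) = (-0.0861, 0.1571, -0.8669, -0.4651)

p' = (0.9350, 2.0300, -0.0400)
q' = (-0.0861, 0.1571, -0.8669, -0.4651)
v' = (0.9600, -1.0600, -1.0900)
ω' = (-0.4016, -0.6607, 1.3310)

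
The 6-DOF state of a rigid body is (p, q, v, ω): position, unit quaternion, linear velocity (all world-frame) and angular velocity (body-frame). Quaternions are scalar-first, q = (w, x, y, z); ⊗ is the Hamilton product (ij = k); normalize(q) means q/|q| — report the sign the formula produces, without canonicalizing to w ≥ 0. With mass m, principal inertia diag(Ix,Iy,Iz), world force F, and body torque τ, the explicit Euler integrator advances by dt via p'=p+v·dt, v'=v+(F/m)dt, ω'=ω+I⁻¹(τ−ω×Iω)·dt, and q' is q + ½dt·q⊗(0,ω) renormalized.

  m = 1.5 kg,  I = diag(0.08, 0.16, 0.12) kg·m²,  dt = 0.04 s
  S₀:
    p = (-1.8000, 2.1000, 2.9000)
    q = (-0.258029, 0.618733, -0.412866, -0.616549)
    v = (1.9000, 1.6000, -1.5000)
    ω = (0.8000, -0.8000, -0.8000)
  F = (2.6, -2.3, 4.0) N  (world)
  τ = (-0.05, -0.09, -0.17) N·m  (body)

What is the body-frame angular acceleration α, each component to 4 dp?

precession coupling ω×(Iω) = (-0.0256, 0.0256, -0.0512)
angular accel α = (-0.3050, -0.7225, -0.9900)

α = (-0.3050, -0.7225, -0.9900)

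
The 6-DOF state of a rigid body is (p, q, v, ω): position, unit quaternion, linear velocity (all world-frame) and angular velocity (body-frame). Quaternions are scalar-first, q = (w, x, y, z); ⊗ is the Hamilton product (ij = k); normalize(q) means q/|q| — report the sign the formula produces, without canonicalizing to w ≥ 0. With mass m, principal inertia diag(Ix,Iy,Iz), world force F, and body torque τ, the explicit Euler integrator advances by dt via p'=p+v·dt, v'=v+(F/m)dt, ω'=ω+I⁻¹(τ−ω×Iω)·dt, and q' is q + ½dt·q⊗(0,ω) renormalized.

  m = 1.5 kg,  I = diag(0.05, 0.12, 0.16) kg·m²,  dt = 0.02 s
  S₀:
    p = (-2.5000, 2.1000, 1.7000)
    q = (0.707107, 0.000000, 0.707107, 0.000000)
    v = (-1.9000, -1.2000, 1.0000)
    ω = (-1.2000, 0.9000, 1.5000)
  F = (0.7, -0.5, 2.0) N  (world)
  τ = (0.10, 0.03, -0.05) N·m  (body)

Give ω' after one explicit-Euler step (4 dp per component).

ω' = (-1.1816, 0.8720, 1.5032)

gyro term ω×Iω = (0.0540, 0.1980, -0.0756)
(τ − ω×Iω)/I = (0.9200, -1.4000, 0.1600)
ω' = ω + α·dt = (-1.1816, 0.8720, 1.5032)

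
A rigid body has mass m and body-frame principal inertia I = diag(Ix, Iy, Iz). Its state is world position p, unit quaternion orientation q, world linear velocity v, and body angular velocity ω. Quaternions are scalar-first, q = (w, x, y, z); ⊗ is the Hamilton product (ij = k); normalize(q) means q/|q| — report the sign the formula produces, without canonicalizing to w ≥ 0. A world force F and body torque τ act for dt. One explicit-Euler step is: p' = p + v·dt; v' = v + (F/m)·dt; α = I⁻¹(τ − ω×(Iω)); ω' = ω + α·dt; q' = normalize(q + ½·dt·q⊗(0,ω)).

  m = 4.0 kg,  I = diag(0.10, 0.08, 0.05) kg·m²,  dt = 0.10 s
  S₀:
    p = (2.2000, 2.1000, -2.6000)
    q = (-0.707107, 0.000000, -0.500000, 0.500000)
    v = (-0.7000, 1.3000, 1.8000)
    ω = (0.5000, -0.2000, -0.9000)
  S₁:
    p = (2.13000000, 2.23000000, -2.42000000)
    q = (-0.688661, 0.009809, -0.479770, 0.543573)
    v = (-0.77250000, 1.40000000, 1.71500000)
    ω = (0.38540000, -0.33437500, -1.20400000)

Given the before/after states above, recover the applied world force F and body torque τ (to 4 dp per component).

F = (-2.9000, 4.0000, -3.4000)
τ = (-0.1200, -0.1300, -0.1500)

Δω = ω₁−ω₀ = (-0.11460000, -0.13437500, -0.30400000)
gyro term ω₀×Iω₀ = (-0.0054, -0.0225, 0.0020)
applied torque τ = (-0.1200, -0.1300, -0.1500)
v₁ − v₀ = (-0.07250000, 0.10000000, -0.08500000)
F = m·Δv/dt = (-2.9000, 4.0000, -3.4000)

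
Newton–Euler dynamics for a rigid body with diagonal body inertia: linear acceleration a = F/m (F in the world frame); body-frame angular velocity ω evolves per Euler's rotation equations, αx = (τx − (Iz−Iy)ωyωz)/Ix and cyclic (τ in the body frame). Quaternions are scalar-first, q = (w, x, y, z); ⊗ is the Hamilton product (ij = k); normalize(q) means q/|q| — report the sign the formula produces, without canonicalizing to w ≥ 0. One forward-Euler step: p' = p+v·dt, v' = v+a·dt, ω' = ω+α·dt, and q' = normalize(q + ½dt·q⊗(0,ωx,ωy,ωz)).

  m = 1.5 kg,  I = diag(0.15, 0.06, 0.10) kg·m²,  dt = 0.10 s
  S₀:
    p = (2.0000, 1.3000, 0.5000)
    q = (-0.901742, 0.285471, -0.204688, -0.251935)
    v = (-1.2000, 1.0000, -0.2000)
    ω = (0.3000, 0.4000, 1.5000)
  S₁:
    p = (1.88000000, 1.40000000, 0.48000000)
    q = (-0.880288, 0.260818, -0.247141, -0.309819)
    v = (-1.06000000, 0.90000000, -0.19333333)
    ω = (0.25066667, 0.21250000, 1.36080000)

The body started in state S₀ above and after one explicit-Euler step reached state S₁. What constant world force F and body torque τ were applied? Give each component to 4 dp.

Δω = ω₁−ω₀ = (-0.04933333, -0.18750000, -0.13920000)
ω₀×(Iω₀) = (0.0240, 0.0225, -0.0108)
applied torque τ = (-0.0500, -0.0900, -0.1500)
velocity change Δv = (0.14000000, -0.10000000, 0.00666667)
m·(v₁−v₀)/dt = (2.1000, -1.5000, 0.1000)

F = (2.1000, -1.5000, 0.1000)
τ = (-0.0500, -0.0900, -0.1500)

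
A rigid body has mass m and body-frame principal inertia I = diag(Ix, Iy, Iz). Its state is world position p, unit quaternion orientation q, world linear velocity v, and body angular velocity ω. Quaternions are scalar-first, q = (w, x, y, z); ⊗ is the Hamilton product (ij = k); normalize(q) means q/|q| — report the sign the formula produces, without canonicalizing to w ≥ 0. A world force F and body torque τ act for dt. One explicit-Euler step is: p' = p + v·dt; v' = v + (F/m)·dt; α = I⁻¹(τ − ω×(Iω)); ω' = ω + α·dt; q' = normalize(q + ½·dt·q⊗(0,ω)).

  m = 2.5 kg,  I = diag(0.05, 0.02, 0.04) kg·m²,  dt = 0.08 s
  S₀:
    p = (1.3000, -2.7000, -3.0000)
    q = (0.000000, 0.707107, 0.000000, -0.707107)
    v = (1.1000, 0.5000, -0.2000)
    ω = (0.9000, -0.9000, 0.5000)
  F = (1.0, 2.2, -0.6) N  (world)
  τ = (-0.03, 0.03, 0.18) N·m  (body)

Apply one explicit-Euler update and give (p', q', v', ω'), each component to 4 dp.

ω×(Iω) gyroscopic = (-0.0090, 0.0045, 0.0243)
(τ − ω×Iω)/I = (-0.4200, 1.2750, 3.8925)
ω + α·dt = (0.8664, -0.7980, 0.8114)
q⊗(0,ω) = (-0.2828428, -0.6363963, -0.9899498, -0.6363963)
updated quaternion q' = (-0.0113, 0.6806, -0.0395, -0.7315)
a = (0.4000, 0.8800, -0.2400)
p' = p + v·dt = (1.3880, -2.6600, -3.0160)
v' = v + a·dt = (1.1320, 0.5704, -0.2192)

p' = (1.3880, -2.6600, -3.0160)
q' = (-0.0113, 0.6806, -0.0395, -0.7315)
v' = (1.1320, 0.5704, -0.2192)
ω' = (0.8664, -0.7980, 0.8114)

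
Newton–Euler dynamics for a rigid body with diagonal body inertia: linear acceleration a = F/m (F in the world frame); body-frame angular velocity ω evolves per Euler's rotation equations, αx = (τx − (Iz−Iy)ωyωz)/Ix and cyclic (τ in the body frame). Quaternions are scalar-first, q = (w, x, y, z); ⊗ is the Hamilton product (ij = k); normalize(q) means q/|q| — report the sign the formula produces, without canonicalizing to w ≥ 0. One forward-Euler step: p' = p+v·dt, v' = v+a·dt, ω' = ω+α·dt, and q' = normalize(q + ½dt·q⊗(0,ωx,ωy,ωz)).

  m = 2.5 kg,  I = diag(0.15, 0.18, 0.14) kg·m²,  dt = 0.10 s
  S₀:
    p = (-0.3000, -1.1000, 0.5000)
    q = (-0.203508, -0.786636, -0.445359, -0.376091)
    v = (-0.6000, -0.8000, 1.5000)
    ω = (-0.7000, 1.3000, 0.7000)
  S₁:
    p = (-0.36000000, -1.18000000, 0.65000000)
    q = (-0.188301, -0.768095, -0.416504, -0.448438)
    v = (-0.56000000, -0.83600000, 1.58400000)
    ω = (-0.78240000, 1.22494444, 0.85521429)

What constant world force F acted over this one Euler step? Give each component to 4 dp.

Δv = v₁−v₀ = (0.04000000, -0.03600000, 0.08400000)
m·(v₁−v₀)/dt = (1.0000, -0.9000, 2.1000)

F = (1.0000, -0.9000, 2.1000)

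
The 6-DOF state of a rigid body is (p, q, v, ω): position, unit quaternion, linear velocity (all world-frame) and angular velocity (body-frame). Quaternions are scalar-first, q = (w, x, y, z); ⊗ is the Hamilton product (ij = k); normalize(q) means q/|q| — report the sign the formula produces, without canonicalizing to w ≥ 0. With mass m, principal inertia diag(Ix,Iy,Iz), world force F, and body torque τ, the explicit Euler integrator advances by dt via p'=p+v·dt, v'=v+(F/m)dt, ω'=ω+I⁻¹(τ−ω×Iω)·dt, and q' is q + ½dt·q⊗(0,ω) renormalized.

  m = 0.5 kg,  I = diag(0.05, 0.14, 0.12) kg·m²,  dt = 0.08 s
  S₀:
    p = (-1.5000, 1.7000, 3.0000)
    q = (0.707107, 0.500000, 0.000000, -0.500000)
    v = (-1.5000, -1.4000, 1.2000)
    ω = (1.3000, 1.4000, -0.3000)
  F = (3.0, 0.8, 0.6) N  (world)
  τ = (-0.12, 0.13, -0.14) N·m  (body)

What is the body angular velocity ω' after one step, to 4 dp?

α = I⁻¹(τ − ω×Iω) = (-2.5680, 0.7336, -2.5317)
new body rate ω' = (1.0946, 1.4587, -0.5025)

ω' = (1.0946, 1.4587, -0.5025)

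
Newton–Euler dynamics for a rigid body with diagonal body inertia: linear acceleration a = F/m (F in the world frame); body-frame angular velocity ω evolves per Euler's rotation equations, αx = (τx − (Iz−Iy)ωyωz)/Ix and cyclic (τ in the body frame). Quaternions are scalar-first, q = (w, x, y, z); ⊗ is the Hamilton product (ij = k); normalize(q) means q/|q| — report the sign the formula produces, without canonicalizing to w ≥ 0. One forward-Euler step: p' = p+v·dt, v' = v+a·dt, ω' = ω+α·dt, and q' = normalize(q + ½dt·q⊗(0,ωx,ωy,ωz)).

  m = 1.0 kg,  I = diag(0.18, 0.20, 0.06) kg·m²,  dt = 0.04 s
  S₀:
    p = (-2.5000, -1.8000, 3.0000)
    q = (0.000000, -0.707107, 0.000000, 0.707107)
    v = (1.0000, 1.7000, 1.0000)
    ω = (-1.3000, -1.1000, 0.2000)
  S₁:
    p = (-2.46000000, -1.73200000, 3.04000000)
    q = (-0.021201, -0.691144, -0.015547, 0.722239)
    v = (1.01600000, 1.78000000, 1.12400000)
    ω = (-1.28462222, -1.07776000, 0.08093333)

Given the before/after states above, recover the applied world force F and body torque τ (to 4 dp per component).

F = (0.4000, 2.0000, 3.1000)
τ = (0.1000, 0.0800, -0.1500)

rate change Δω = (0.01537778, 0.02224000, -0.11906667)
precession coupling = (0.0308, -0.0312, 0.0286)
I·α + gyro = (0.1000, 0.0800, -0.1500)
velocity change Δv = (0.01600000, 0.08000000, 0.12400000)
applied force F = (0.4000, 2.0000, 3.1000)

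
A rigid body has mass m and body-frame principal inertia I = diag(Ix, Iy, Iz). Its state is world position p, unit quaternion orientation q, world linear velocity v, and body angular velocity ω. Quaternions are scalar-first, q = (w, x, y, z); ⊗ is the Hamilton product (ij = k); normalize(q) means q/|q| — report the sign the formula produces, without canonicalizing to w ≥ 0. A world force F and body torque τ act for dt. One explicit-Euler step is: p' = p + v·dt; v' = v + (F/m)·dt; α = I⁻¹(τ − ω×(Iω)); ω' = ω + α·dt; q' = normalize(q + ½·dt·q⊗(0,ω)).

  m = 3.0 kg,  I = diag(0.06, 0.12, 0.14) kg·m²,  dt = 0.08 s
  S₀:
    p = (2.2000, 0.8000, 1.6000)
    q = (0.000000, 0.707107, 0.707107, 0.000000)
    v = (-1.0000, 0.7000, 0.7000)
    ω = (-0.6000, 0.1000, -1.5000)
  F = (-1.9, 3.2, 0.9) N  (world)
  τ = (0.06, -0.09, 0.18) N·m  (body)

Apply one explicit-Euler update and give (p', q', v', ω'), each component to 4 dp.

p' = (2.1200, 0.8560, 1.6560)
q' = (0.0141, 0.6633, 0.7480, 0.0198)
v' = (-1.0507, 0.7853, 0.7240)
ω' = (-0.5160, 0.0880, -1.3951)

a = F/m = (-0.6333, 1.0667, 0.3000)
p' = p + v·dt = (2.1200, 0.8560, 1.6560)
v + (F/m)dt = (-1.0507, 0.7853, 0.7240)
ω×(Iω) gyroscopic = (-0.0030, -0.0720, -0.0036)
(τ − ω×Iω)/I = (1.0500, -0.1500, 1.3114)
ω' = ω + α·dt = (-0.5160, 0.0880, -1.3951)
2q̇ = q⊗(0,ω) = (0.3535535, -1.0606605, 1.0606605, 0.4949749)
q + ½dt·q⊗(0,ω), renormalized = (0.0141, 0.6633, 0.7480, 0.0198)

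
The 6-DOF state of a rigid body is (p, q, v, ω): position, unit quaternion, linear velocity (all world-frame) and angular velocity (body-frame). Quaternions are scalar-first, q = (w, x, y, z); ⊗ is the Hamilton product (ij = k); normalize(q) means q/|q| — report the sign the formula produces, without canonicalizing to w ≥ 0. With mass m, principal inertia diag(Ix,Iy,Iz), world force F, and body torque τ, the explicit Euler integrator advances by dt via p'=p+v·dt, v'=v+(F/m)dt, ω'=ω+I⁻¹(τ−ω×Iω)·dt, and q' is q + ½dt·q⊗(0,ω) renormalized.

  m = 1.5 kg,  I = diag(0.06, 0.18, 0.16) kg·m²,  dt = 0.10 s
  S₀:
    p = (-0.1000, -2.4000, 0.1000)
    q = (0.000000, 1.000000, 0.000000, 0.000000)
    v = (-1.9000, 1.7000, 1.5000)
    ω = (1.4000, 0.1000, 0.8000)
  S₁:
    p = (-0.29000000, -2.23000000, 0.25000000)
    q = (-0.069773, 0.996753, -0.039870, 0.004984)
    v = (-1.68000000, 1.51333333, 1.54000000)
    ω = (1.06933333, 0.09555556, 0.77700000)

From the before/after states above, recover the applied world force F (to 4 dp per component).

F = (3.3000, -2.8000, 0.6000)

Δv = v₁−v₀ = (0.22000000, -0.18666667, 0.04000000)
m·(v₁−v₀)/dt = (3.3000, -2.8000, 0.6000)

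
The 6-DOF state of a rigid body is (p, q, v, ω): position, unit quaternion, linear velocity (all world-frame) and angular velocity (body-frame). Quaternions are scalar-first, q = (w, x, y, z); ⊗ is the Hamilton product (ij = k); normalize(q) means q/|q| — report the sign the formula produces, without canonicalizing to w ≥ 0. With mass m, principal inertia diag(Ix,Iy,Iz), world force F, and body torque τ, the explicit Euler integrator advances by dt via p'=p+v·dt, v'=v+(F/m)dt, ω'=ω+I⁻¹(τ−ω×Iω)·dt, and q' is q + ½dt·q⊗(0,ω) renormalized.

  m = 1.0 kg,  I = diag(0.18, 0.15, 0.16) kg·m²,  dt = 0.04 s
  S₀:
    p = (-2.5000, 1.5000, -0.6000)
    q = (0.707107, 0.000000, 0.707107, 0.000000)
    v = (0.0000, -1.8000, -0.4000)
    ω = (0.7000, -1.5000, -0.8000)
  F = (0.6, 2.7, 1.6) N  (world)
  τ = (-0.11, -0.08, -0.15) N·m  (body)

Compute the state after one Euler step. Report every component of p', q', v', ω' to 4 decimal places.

gyro term ω×Iω = (0.0120, -0.0112, 0.0315)
(τ − ω×Iω)/I = (-0.6778, -0.4587, -1.1344)
ω' = ω + α·dt = (0.6729, -1.5183, -0.8454)
q⊗(0,ω) = (1.0606605, -0.0707107, -1.0606605, -1.0606605)
updated quaternion q' = (0.7278, -0.0014, 0.6854, -0.0212)
a = F/m = (0.6000, 2.7000, 1.6000)
p' = p + v·dt = (-2.5000, 1.4280, -0.6160)
new velocity v' = (0.0240, -1.6920, -0.3360)

p' = (-2.5000, 1.4280, -0.6160)
q' = (0.7278, -0.0014, 0.6854, -0.0212)
v' = (0.0240, -1.6920, -0.3360)
ω' = (0.6729, -1.5183, -0.8454)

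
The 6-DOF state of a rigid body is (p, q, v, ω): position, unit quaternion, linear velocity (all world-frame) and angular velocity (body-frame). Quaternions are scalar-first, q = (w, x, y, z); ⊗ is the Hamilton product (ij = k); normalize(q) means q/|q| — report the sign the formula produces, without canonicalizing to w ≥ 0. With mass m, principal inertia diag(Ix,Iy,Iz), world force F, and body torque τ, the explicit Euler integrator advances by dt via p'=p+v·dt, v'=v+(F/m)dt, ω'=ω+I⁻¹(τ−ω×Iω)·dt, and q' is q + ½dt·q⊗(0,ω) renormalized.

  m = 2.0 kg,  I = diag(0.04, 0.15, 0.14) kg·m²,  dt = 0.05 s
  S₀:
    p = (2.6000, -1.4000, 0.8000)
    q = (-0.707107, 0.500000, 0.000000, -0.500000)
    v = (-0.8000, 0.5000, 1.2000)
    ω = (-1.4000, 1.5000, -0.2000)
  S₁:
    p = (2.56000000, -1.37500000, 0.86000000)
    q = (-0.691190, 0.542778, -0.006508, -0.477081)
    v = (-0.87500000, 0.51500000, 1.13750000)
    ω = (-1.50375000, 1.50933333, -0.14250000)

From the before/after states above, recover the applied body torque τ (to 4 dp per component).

τ = (-0.0800, 0.0000, -0.0700)

ω₁ − ω₀ = (-0.10375000, 0.00933333, 0.05750000)
τ = I·(Δω/dt) + ω₀×(Iω₀) = (-0.0800, 0.0000, -0.0700)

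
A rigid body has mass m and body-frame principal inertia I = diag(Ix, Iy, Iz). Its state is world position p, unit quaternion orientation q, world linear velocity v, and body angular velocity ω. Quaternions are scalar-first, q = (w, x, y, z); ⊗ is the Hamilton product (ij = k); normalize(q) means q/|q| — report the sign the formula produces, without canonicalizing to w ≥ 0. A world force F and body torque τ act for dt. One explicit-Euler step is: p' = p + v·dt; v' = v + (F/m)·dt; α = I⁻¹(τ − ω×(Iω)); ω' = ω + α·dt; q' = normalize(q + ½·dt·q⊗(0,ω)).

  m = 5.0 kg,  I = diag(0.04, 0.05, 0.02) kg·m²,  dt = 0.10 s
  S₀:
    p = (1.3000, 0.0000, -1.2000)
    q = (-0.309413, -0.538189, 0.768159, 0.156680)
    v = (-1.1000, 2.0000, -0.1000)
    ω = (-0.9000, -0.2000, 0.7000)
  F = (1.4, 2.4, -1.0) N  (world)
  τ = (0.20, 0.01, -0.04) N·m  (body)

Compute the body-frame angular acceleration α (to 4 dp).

gyro term ω×Iω = (0.0042, -0.0126, 0.0018)
α = I⁻¹(τ − ω×Iω) = (4.8950, 0.4520, -2.0900)

α = (4.8950, 0.4520, -2.0900)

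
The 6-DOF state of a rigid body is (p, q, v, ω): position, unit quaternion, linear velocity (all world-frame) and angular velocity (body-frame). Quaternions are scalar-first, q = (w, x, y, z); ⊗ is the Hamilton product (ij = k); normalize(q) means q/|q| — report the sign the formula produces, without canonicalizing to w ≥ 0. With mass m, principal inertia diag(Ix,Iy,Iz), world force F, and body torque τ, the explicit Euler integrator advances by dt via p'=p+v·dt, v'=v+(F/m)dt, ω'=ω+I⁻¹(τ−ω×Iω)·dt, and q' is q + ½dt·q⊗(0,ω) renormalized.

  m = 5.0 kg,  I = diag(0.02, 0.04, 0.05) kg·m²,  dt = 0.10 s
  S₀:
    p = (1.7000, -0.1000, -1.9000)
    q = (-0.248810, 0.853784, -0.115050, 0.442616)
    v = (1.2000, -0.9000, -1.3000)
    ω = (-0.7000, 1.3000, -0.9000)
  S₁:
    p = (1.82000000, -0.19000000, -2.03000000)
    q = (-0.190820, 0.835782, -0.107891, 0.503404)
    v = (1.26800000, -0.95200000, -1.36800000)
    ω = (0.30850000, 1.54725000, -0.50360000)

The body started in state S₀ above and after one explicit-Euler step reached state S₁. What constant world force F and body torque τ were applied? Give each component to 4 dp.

Δv = v₁−v₀ = (0.06800000, -0.05200000, -0.06800000)
F = m·Δv/dt = (3.4000, -2.6000, -3.4000)
ω₁ − ω₀ = (1.00850000, 0.24725000, 0.39640000)
ω₀×(Iω₀) = (-0.0117, -0.0189, -0.0182)
I·α + gyro = (0.1900, 0.0800, 0.1800)

F = (3.4000, -2.6000, -3.4000)
τ = (0.1900, 0.0800, 0.1800)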